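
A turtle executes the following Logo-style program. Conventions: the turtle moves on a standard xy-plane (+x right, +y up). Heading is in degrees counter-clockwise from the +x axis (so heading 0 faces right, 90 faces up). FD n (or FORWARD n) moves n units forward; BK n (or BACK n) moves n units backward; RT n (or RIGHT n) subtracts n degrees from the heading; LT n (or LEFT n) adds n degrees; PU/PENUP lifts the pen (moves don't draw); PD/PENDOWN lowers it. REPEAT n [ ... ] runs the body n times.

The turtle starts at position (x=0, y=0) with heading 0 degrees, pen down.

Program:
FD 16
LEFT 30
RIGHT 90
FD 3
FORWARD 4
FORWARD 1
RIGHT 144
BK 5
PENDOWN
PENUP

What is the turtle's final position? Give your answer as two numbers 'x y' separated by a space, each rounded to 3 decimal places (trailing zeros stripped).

Executing turtle program step by step:
Start: pos=(0,0), heading=0, pen down
FD 16: (0,0) -> (16,0) [heading=0, draw]
LT 30: heading 0 -> 30
RT 90: heading 30 -> 300
FD 3: (16,0) -> (17.5,-2.598) [heading=300, draw]
FD 4: (17.5,-2.598) -> (19.5,-6.062) [heading=300, draw]
FD 1: (19.5,-6.062) -> (20,-6.928) [heading=300, draw]
RT 144: heading 300 -> 156
BK 5: (20,-6.928) -> (24.568,-8.962) [heading=156, draw]
PD: pen down
PU: pen up
Final: pos=(24.568,-8.962), heading=156, 5 segment(s) drawn

Answer: 24.568 -8.962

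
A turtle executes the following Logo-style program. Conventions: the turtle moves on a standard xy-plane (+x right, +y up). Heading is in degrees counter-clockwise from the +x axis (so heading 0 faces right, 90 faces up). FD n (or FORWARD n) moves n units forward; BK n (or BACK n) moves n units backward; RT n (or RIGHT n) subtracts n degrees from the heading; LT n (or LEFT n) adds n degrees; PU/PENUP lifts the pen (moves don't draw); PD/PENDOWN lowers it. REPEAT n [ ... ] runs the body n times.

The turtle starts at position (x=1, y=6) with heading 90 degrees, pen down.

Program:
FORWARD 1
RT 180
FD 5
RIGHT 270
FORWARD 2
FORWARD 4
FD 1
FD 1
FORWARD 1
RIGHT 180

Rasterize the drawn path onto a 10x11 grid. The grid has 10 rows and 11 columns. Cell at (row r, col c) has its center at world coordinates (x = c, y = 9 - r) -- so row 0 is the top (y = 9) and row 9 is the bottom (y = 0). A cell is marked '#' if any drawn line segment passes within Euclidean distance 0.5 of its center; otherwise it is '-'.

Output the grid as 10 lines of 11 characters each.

Segment 0: (1,6) -> (1,7)
Segment 1: (1,7) -> (1,2)
Segment 2: (1,2) -> (3,2)
Segment 3: (3,2) -> (7,2)
Segment 4: (7,2) -> (8,2)
Segment 5: (8,2) -> (9,2)
Segment 6: (9,2) -> (10,2)

Answer: -----------
-----------
-#---------
-#---------
-#---------
-#---------
-#---------
-##########
-----------
-----------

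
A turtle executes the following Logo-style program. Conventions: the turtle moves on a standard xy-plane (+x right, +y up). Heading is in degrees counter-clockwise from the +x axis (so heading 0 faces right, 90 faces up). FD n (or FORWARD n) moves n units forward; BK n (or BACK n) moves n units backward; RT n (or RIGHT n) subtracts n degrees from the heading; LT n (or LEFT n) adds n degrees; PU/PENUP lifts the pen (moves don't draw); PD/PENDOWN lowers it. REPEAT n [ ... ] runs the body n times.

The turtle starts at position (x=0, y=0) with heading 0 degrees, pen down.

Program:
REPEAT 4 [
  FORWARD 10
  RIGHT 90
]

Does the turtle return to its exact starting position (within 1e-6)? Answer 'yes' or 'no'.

Executing turtle program step by step:
Start: pos=(0,0), heading=0, pen down
REPEAT 4 [
  -- iteration 1/4 --
  FD 10: (0,0) -> (10,0) [heading=0, draw]
  RT 90: heading 0 -> 270
  -- iteration 2/4 --
  FD 10: (10,0) -> (10,-10) [heading=270, draw]
  RT 90: heading 270 -> 180
  -- iteration 3/4 --
  FD 10: (10,-10) -> (0,-10) [heading=180, draw]
  RT 90: heading 180 -> 90
  -- iteration 4/4 --
  FD 10: (0,-10) -> (0,0) [heading=90, draw]
  RT 90: heading 90 -> 0
]
Final: pos=(0,0), heading=0, 4 segment(s) drawn

Start position: (0, 0)
Final position: (0, 0)
Distance = 0; < 1e-6 -> CLOSED

Answer: yes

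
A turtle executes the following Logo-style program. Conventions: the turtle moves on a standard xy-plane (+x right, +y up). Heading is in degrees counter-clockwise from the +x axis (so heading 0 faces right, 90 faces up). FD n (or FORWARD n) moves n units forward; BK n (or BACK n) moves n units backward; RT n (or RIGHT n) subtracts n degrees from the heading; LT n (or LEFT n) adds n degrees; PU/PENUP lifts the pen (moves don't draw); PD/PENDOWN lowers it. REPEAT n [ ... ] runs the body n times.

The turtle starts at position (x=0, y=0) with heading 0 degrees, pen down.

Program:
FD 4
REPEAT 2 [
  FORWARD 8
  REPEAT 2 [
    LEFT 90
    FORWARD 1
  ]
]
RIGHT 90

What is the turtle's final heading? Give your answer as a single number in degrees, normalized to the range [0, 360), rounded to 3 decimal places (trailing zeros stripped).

Executing turtle program step by step:
Start: pos=(0,0), heading=0, pen down
FD 4: (0,0) -> (4,0) [heading=0, draw]
REPEAT 2 [
  -- iteration 1/2 --
  FD 8: (4,0) -> (12,0) [heading=0, draw]
  REPEAT 2 [
    -- iteration 1/2 --
    LT 90: heading 0 -> 90
    FD 1: (12,0) -> (12,1) [heading=90, draw]
    -- iteration 2/2 --
    LT 90: heading 90 -> 180
    FD 1: (12,1) -> (11,1) [heading=180, draw]
  ]
  -- iteration 2/2 --
  FD 8: (11,1) -> (3,1) [heading=180, draw]
  REPEAT 2 [
    -- iteration 1/2 --
    LT 90: heading 180 -> 270
    FD 1: (3,1) -> (3,0) [heading=270, draw]
    -- iteration 2/2 --
    LT 90: heading 270 -> 0
    FD 1: (3,0) -> (4,0) [heading=0, draw]
  ]
]
RT 90: heading 0 -> 270
Final: pos=(4,0), heading=270, 7 segment(s) drawn

Answer: 270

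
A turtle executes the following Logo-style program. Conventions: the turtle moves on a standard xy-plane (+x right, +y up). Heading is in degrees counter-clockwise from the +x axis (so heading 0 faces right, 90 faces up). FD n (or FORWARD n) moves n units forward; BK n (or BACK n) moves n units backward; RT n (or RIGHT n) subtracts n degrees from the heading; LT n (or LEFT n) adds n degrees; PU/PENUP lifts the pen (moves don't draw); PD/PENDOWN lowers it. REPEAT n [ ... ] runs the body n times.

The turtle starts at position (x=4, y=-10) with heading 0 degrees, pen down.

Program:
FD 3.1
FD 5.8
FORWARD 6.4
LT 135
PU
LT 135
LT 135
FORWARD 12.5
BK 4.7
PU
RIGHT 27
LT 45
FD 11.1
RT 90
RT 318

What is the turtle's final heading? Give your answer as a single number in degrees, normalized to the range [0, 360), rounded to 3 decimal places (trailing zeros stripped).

Executing turtle program step by step:
Start: pos=(4,-10), heading=0, pen down
FD 3.1: (4,-10) -> (7.1,-10) [heading=0, draw]
FD 5.8: (7.1,-10) -> (12.9,-10) [heading=0, draw]
FD 6.4: (12.9,-10) -> (19.3,-10) [heading=0, draw]
LT 135: heading 0 -> 135
PU: pen up
LT 135: heading 135 -> 270
LT 135: heading 270 -> 45
FD 12.5: (19.3,-10) -> (28.139,-1.161) [heading=45, move]
BK 4.7: (28.139,-1.161) -> (24.815,-4.485) [heading=45, move]
PU: pen up
RT 27: heading 45 -> 18
LT 45: heading 18 -> 63
FD 11.1: (24.815,-4.485) -> (29.855,5.406) [heading=63, move]
RT 90: heading 63 -> 333
RT 318: heading 333 -> 15
Final: pos=(29.855,5.406), heading=15, 3 segment(s) drawn

Answer: 15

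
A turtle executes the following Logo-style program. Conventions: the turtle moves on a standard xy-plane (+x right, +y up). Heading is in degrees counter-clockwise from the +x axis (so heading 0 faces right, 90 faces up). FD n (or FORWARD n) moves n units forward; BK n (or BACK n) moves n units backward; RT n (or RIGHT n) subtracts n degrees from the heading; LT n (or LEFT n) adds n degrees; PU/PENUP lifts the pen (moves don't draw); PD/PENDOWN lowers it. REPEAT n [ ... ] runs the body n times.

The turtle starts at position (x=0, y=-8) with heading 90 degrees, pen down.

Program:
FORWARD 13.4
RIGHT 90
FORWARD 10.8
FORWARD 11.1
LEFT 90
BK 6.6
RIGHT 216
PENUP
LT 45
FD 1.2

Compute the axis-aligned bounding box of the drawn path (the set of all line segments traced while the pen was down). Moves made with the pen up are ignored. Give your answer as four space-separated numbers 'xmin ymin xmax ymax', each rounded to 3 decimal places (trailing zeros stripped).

Executing turtle program step by step:
Start: pos=(0,-8), heading=90, pen down
FD 13.4: (0,-8) -> (0,5.4) [heading=90, draw]
RT 90: heading 90 -> 0
FD 10.8: (0,5.4) -> (10.8,5.4) [heading=0, draw]
FD 11.1: (10.8,5.4) -> (21.9,5.4) [heading=0, draw]
LT 90: heading 0 -> 90
BK 6.6: (21.9,5.4) -> (21.9,-1.2) [heading=90, draw]
RT 216: heading 90 -> 234
PU: pen up
LT 45: heading 234 -> 279
FD 1.2: (21.9,-1.2) -> (22.088,-2.385) [heading=279, move]
Final: pos=(22.088,-2.385), heading=279, 4 segment(s) drawn

Segment endpoints: x in {0, 0, 10.8, 21.9}, y in {-8, -1.2, 5.4}
xmin=0, ymin=-8, xmax=21.9, ymax=5.4

Answer: 0 -8 21.9 5.4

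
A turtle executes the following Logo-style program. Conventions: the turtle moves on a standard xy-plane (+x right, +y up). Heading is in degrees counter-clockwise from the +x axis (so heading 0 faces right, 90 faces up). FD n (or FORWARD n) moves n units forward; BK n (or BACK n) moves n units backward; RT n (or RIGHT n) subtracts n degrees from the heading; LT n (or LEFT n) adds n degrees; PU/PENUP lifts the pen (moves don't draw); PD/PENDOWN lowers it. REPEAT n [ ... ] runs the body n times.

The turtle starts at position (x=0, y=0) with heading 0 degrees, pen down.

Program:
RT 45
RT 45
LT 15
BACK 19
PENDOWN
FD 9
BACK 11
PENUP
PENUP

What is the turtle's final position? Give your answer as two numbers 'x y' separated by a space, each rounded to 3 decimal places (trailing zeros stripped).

Executing turtle program step by step:
Start: pos=(0,0), heading=0, pen down
RT 45: heading 0 -> 315
RT 45: heading 315 -> 270
LT 15: heading 270 -> 285
BK 19: (0,0) -> (-4.918,18.353) [heading=285, draw]
PD: pen down
FD 9: (-4.918,18.353) -> (-2.588,9.659) [heading=285, draw]
BK 11: (-2.588,9.659) -> (-5.435,20.284) [heading=285, draw]
PU: pen up
PU: pen up
Final: pos=(-5.435,20.284), heading=285, 3 segment(s) drawn

Answer: -5.435 20.284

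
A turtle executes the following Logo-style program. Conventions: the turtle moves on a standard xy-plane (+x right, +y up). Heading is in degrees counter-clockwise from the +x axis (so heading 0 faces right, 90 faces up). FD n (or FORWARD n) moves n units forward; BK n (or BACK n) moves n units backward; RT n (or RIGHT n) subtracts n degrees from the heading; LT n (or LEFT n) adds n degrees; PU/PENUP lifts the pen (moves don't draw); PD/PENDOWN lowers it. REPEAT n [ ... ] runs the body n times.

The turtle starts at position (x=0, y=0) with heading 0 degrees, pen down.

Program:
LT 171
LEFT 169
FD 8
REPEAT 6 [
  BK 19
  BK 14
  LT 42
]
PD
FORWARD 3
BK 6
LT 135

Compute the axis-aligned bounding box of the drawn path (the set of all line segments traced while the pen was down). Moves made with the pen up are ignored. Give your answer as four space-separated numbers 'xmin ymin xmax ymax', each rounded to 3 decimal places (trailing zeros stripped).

Executing turtle program step by step:
Start: pos=(0,0), heading=0, pen down
LT 171: heading 0 -> 171
LT 169: heading 171 -> 340
FD 8: (0,0) -> (7.518,-2.736) [heading=340, draw]
REPEAT 6 [
  -- iteration 1/6 --
  BK 19: (7.518,-2.736) -> (-10.337,3.762) [heading=340, draw]
  BK 14: (-10.337,3.762) -> (-23.492,8.551) [heading=340, draw]
  LT 42: heading 340 -> 22
  -- iteration 2/6 --
  BK 19: (-23.492,8.551) -> (-41.109,1.433) [heading=22, draw]
  BK 14: (-41.109,1.433) -> (-54.089,-3.812) [heading=22, draw]
  LT 42: heading 22 -> 64
  -- iteration 3/6 --
  BK 19: (-54.089,-3.812) -> (-62.418,-20.889) [heading=64, draw]
  BK 14: (-62.418,-20.889) -> (-68.556,-33.472) [heading=64, draw]
  LT 42: heading 64 -> 106
  -- iteration 4/6 --
  BK 19: (-68.556,-33.472) -> (-63.319,-51.736) [heading=106, draw]
  BK 14: (-63.319,-51.736) -> (-59.46,-65.193) [heading=106, draw]
  LT 42: heading 106 -> 148
  -- iteration 5/6 --
  BK 19: (-59.46,-65.193) -> (-43.347,-75.262) [heading=148, draw]
  BK 14: (-43.347,-75.262) -> (-31.474,-82.681) [heading=148, draw]
  LT 42: heading 148 -> 190
  -- iteration 6/6 --
  BK 19: (-31.474,-82.681) -> (-12.763,-79.381) [heading=190, draw]
  BK 14: (-12.763,-79.381) -> (1.025,-76.95) [heading=190, draw]
  LT 42: heading 190 -> 232
]
PD: pen down
FD 3: (1.025,-76.95) -> (-0.822,-79.314) [heading=232, draw]
BK 6: (-0.822,-79.314) -> (2.872,-74.586) [heading=232, draw]
LT 135: heading 232 -> 7
Final: pos=(2.872,-74.586), heading=7, 15 segment(s) drawn

Segment endpoints: x in {-68.556, -63.319, -62.418, -59.46, -54.089, -43.347, -41.109, -31.474, -23.492, -12.763, -10.337, -0.822, 0, 1.025, 2.872, 7.518}, y in {-82.681, -79.381, -79.314, -76.95, -75.262, -74.586, -65.193, -51.736, -33.472, -20.889, -3.812, -2.736, 0, 1.433, 3.762, 8.551}
xmin=-68.556, ymin=-82.681, xmax=7.518, ymax=8.551

Answer: -68.556 -82.681 7.518 8.551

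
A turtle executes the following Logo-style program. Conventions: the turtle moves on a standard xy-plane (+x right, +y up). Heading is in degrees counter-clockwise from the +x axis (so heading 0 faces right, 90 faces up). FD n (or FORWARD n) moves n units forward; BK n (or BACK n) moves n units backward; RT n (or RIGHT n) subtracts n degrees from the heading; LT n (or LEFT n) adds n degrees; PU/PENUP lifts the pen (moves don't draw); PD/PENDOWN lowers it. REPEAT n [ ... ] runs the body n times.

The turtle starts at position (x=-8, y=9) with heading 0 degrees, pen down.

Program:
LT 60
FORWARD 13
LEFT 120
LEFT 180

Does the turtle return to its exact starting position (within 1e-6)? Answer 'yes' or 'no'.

Executing turtle program step by step:
Start: pos=(-8,9), heading=0, pen down
LT 60: heading 0 -> 60
FD 13: (-8,9) -> (-1.5,20.258) [heading=60, draw]
LT 120: heading 60 -> 180
LT 180: heading 180 -> 0
Final: pos=(-1.5,20.258), heading=0, 1 segment(s) drawn

Start position: (-8, 9)
Final position: (-1.5, 20.258)
Distance = 13; >= 1e-6 -> NOT closed

Answer: no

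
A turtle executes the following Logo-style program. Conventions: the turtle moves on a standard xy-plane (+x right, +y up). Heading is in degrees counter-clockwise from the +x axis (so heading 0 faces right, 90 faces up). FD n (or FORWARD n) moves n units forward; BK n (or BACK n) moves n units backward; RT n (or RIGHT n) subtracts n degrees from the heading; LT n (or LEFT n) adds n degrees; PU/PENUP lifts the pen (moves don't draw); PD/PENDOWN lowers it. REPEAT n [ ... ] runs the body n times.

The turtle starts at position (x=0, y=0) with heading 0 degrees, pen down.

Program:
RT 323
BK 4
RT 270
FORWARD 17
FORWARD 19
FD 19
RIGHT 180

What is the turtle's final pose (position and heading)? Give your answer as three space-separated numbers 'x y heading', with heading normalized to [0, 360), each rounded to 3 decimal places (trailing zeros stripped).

Executing turtle program step by step:
Start: pos=(0,0), heading=0, pen down
RT 323: heading 0 -> 37
BK 4: (0,0) -> (-3.195,-2.407) [heading=37, draw]
RT 270: heading 37 -> 127
FD 17: (-3.195,-2.407) -> (-13.425,11.17) [heading=127, draw]
FD 19: (-13.425,11.17) -> (-24.86,26.344) [heading=127, draw]
FD 19: (-24.86,26.344) -> (-36.294,41.518) [heading=127, draw]
RT 180: heading 127 -> 307
Final: pos=(-36.294,41.518), heading=307, 4 segment(s) drawn

Answer: -36.294 41.518 307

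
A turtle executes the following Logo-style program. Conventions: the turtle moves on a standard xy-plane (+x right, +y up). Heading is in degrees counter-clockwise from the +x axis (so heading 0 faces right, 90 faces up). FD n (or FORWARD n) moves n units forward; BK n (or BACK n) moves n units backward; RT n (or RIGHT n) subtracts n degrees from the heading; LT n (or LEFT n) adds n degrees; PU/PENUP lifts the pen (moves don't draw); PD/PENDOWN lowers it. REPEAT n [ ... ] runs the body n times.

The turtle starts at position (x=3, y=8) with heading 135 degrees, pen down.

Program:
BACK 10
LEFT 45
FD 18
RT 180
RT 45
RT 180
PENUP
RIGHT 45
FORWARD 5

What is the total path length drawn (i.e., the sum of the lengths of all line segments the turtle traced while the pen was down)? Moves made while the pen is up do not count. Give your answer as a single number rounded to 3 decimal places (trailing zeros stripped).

Answer: 28

Derivation:
Executing turtle program step by step:
Start: pos=(3,8), heading=135, pen down
BK 10: (3,8) -> (10.071,0.929) [heading=135, draw]
LT 45: heading 135 -> 180
FD 18: (10.071,0.929) -> (-7.929,0.929) [heading=180, draw]
RT 180: heading 180 -> 0
RT 45: heading 0 -> 315
RT 180: heading 315 -> 135
PU: pen up
RT 45: heading 135 -> 90
FD 5: (-7.929,0.929) -> (-7.929,5.929) [heading=90, move]
Final: pos=(-7.929,5.929), heading=90, 2 segment(s) drawn

Segment lengths:
  seg 1: (3,8) -> (10.071,0.929), length = 10
  seg 2: (10.071,0.929) -> (-7.929,0.929), length = 18
Total = 28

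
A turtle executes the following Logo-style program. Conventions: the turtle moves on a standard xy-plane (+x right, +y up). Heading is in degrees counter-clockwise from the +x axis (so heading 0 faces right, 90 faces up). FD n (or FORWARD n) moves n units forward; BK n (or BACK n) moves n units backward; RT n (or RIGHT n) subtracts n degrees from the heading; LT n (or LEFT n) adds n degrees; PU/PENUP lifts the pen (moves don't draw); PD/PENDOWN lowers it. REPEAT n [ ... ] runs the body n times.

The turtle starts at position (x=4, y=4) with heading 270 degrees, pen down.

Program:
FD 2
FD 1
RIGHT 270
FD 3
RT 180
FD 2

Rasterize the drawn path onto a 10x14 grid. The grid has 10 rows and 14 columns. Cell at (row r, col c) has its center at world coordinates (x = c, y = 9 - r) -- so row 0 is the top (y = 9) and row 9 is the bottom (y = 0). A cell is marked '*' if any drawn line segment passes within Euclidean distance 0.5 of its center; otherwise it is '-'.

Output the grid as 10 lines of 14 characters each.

Answer: --------------
--------------
--------------
--------------
--------------
----*---------
----*---------
----*---------
----****------
--------------

Derivation:
Segment 0: (4,4) -> (4,2)
Segment 1: (4,2) -> (4,1)
Segment 2: (4,1) -> (7,1)
Segment 3: (7,1) -> (5,1)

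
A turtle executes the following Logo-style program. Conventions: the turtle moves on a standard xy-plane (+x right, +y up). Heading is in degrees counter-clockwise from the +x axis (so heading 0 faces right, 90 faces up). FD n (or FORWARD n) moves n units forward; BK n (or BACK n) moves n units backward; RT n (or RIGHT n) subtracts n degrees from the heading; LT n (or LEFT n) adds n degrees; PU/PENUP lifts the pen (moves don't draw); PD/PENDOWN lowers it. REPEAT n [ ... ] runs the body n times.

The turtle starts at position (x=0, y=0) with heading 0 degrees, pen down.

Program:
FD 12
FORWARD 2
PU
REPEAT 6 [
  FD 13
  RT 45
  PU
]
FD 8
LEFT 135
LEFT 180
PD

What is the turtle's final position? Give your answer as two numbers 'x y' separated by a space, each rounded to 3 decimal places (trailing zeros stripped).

Answer: 4.808 -14.192

Derivation:
Executing turtle program step by step:
Start: pos=(0,0), heading=0, pen down
FD 12: (0,0) -> (12,0) [heading=0, draw]
FD 2: (12,0) -> (14,0) [heading=0, draw]
PU: pen up
REPEAT 6 [
  -- iteration 1/6 --
  FD 13: (14,0) -> (27,0) [heading=0, move]
  RT 45: heading 0 -> 315
  PU: pen up
  -- iteration 2/6 --
  FD 13: (27,0) -> (36.192,-9.192) [heading=315, move]
  RT 45: heading 315 -> 270
  PU: pen up
  -- iteration 3/6 --
  FD 13: (36.192,-9.192) -> (36.192,-22.192) [heading=270, move]
  RT 45: heading 270 -> 225
  PU: pen up
  -- iteration 4/6 --
  FD 13: (36.192,-22.192) -> (27,-31.385) [heading=225, move]
  RT 45: heading 225 -> 180
  PU: pen up
  -- iteration 5/6 --
  FD 13: (27,-31.385) -> (14,-31.385) [heading=180, move]
  RT 45: heading 180 -> 135
  PU: pen up
  -- iteration 6/6 --
  FD 13: (14,-31.385) -> (4.808,-22.192) [heading=135, move]
  RT 45: heading 135 -> 90
  PU: pen up
]
FD 8: (4.808,-22.192) -> (4.808,-14.192) [heading=90, move]
LT 135: heading 90 -> 225
LT 180: heading 225 -> 45
PD: pen down
Final: pos=(4.808,-14.192), heading=45, 2 segment(s) drawn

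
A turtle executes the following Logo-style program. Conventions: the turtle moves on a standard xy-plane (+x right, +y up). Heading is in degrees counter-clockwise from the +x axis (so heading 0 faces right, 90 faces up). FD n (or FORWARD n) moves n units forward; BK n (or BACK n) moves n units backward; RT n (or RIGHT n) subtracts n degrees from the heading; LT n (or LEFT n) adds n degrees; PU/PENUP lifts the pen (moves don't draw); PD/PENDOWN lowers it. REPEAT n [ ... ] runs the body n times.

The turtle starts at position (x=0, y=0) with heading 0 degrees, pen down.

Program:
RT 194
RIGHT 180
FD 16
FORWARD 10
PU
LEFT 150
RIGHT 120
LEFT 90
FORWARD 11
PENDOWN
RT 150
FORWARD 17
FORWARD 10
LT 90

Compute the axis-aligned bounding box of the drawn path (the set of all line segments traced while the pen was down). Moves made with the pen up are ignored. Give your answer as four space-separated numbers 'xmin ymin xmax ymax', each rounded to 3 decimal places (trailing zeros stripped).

Answer: 0 -14.472 41.618 4.284

Derivation:
Executing turtle program step by step:
Start: pos=(0,0), heading=0, pen down
RT 194: heading 0 -> 166
RT 180: heading 166 -> 346
FD 16: (0,0) -> (15.525,-3.871) [heading=346, draw]
FD 10: (15.525,-3.871) -> (25.228,-6.29) [heading=346, draw]
PU: pen up
LT 150: heading 346 -> 136
RT 120: heading 136 -> 16
LT 90: heading 16 -> 106
FD 11: (25.228,-6.29) -> (22.196,4.284) [heading=106, move]
PD: pen down
RT 150: heading 106 -> 316
FD 17: (22.196,4.284) -> (34.424,-7.525) [heading=316, draw]
FD 10: (34.424,-7.525) -> (41.618,-14.472) [heading=316, draw]
LT 90: heading 316 -> 46
Final: pos=(41.618,-14.472), heading=46, 4 segment(s) drawn

Segment endpoints: x in {0, 15.525, 22.196, 25.228, 34.424, 41.618}, y in {-14.472, -7.525, -6.29, -3.871, 0, 4.284}
xmin=0, ymin=-14.472, xmax=41.618, ymax=4.284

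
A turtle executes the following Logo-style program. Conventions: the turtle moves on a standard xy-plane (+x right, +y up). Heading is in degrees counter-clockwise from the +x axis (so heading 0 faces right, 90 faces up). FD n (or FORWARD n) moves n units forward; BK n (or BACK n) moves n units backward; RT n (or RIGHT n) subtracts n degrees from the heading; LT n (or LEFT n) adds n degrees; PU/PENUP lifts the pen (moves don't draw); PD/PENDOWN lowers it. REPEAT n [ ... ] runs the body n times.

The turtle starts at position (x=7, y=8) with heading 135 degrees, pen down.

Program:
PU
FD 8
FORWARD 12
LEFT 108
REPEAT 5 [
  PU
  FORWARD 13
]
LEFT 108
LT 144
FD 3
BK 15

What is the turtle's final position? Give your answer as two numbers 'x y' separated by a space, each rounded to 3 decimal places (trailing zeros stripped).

Executing turtle program step by step:
Start: pos=(7,8), heading=135, pen down
PU: pen up
FD 8: (7,8) -> (1.343,13.657) [heading=135, move]
FD 12: (1.343,13.657) -> (-7.142,22.142) [heading=135, move]
LT 108: heading 135 -> 243
REPEAT 5 [
  -- iteration 1/5 --
  PU: pen up
  FD 13: (-7.142,22.142) -> (-13.044,10.559) [heading=243, move]
  -- iteration 2/5 --
  PU: pen up
  FD 13: (-13.044,10.559) -> (-18.946,-1.024) [heading=243, move]
  -- iteration 3/5 --
  PU: pen up
  FD 13: (-18.946,-1.024) -> (-24.848,-12.607) [heading=243, move]
  -- iteration 4/5 --
  PU: pen up
  FD 13: (-24.848,-12.607) -> (-30.75,-24.19) [heading=243, move]
  -- iteration 5/5 --
  PU: pen up
  FD 13: (-30.75,-24.19) -> (-36.652,-35.773) [heading=243, move]
]
LT 108: heading 243 -> 351
LT 144: heading 351 -> 135
FD 3: (-36.652,-35.773) -> (-38.773,-33.652) [heading=135, move]
BK 15: (-38.773,-33.652) -> (-28.166,-44.259) [heading=135, move]
Final: pos=(-28.166,-44.259), heading=135, 0 segment(s) drawn

Answer: -28.166 -44.259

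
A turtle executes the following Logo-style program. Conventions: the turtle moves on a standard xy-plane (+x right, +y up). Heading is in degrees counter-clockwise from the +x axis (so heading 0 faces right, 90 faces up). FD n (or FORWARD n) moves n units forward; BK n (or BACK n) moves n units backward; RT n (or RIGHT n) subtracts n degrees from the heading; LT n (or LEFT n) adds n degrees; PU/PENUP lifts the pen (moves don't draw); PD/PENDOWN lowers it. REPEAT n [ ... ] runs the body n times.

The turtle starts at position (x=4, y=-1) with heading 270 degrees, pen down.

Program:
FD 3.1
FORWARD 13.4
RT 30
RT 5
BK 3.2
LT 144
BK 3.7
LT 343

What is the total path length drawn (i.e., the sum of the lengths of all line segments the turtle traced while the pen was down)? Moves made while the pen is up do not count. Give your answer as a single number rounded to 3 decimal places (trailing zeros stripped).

Executing turtle program step by step:
Start: pos=(4,-1), heading=270, pen down
FD 3.1: (4,-1) -> (4,-4.1) [heading=270, draw]
FD 13.4: (4,-4.1) -> (4,-17.5) [heading=270, draw]
RT 30: heading 270 -> 240
RT 5: heading 240 -> 235
BK 3.2: (4,-17.5) -> (5.835,-14.879) [heading=235, draw]
LT 144: heading 235 -> 19
BK 3.7: (5.835,-14.879) -> (2.337,-16.083) [heading=19, draw]
LT 343: heading 19 -> 2
Final: pos=(2.337,-16.083), heading=2, 4 segment(s) drawn

Segment lengths:
  seg 1: (4,-1) -> (4,-4.1), length = 3.1
  seg 2: (4,-4.1) -> (4,-17.5), length = 13.4
  seg 3: (4,-17.5) -> (5.835,-14.879), length = 3.2
  seg 4: (5.835,-14.879) -> (2.337,-16.083), length = 3.7
Total = 23.4

Answer: 23.4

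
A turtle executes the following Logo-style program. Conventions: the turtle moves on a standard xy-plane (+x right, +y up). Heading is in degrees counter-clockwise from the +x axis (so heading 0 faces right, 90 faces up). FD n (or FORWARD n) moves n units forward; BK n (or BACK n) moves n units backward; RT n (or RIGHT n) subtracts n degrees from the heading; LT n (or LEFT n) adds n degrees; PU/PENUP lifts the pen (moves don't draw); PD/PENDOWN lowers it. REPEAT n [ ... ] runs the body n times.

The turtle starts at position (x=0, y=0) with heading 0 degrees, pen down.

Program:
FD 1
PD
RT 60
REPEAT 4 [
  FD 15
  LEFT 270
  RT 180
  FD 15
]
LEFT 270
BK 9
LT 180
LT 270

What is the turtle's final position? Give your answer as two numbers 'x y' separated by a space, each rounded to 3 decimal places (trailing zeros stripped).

Executing turtle program step by step:
Start: pos=(0,0), heading=0, pen down
FD 1: (0,0) -> (1,0) [heading=0, draw]
PD: pen down
RT 60: heading 0 -> 300
REPEAT 4 [
  -- iteration 1/4 --
  FD 15: (1,0) -> (8.5,-12.99) [heading=300, draw]
  LT 270: heading 300 -> 210
  RT 180: heading 210 -> 30
  FD 15: (8.5,-12.99) -> (21.49,-5.49) [heading=30, draw]
  -- iteration 2/4 --
  FD 15: (21.49,-5.49) -> (34.481,2.01) [heading=30, draw]
  LT 270: heading 30 -> 300
  RT 180: heading 300 -> 120
  FD 15: (34.481,2.01) -> (26.981,15) [heading=120, draw]
  -- iteration 3/4 --
  FD 15: (26.981,15) -> (19.481,27.99) [heading=120, draw]
  LT 270: heading 120 -> 30
  RT 180: heading 30 -> 210
  FD 15: (19.481,27.99) -> (6.49,20.49) [heading=210, draw]
  -- iteration 4/4 --
  FD 15: (6.49,20.49) -> (-6.5,12.99) [heading=210, draw]
  LT 270: heading 210 -> 120
  RT 180: heading 120 -> 300
  FD 15: (-6.5,12.99) -> (1,0) [heading=300, draw]
]
LT 270: heading 300 -> 210
BK 9: (1,0) -> (8.794,4.5) [heading=210, draw]
LT 180: heading 210 -> 30
LT 270: heading 30 -> 300
Final: pos=(8.794,4.5), heading=300, 10 segment(s) drawn

Answer: 8.794 4.5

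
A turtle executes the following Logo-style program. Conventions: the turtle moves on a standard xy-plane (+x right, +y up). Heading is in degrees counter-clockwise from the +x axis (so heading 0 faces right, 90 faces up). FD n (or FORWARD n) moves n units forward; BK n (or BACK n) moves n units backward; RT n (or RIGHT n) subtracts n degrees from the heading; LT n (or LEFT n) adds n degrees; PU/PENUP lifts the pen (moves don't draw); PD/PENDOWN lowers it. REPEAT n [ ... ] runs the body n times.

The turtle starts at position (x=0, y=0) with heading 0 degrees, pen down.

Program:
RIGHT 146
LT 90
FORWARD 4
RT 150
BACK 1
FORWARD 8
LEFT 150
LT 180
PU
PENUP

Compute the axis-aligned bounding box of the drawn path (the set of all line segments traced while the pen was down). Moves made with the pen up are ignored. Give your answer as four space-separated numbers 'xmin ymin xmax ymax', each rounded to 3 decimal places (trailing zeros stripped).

Answer: -4.055 -3.755 3.136 0

Derivation:
Executing turtle program step by step:
Start: pos=(0,0), heading=0, pen down
RT 146: heading 0 -> 214
LT 90: heading 214 -> 304
FD 4: (0,0) -> (2.237,-3.316) [heading=304, draw]
RT 150: heading 304 -> 154
BK 1: (2.237,-3.316) -> (3.136,-3.755) [heading=154, draw]
FD 8: (3.136,-3.755) -> (-4.055,-0.248) [heading=154, draw]
LT 150: heading 154 -> 304
LT 180: heading 304 -> 124
PU: pen up
PU: pen up
Final: pos=(-4.055,-0.248), heading=124, 3 segment(s) drawn

Segment endpoints: x in {-4.055, 0, 2.237, 3.136}, y in {-3.755, -3.316, -0.248, 0}
xmin=-4.055, ymin=-3.755, xmax=3.136, ymax=0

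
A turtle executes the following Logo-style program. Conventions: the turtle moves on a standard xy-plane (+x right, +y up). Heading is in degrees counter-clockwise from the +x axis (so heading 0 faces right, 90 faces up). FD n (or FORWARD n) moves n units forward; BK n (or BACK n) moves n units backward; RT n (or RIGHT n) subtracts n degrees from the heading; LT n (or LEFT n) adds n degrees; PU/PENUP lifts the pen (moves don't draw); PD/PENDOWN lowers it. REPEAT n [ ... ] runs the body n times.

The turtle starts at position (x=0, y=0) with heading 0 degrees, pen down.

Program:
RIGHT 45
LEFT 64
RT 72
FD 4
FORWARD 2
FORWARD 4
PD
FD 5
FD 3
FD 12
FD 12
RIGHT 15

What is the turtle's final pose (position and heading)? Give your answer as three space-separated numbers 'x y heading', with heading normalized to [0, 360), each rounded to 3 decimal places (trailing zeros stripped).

Executing turtle program step by step:
Start: pos=(0,0), heading=0, pen down
RT 45: heading 0 -> 315
LT 64: heading 315 -> 19
RT 72: heading 19 -> 307
FD 4: (0,0) -> (2.407,-3.195) [heading=307, draw]
FD 2: (2.407,-3.195) -> (3.611,-4.792) [heading=307, draw]
FD 4: (3.611,-4.792) -> (6.018,-7.986) [heading=307, draw]
PD: pen down
FD 5: (6.018,-7.986) -> (9.027,-11.98) [heading=307, draw]
FD 3: (9.027,-11.98) -> (10.833,-14.375) [heading=307, draw]
FD 12: (10.833,-14.375) -> (18.054,-23.959) [heading=307, draw]
FD 12: (18.054,-23.959) -> (25.276,-33.543) [heading=307, draw]
RT 15: heading 307 -> 292
Final: pos=(25.276,-33.543), heading=292, 7 segment(s) drawn

Answer: 25.276 -33.543 292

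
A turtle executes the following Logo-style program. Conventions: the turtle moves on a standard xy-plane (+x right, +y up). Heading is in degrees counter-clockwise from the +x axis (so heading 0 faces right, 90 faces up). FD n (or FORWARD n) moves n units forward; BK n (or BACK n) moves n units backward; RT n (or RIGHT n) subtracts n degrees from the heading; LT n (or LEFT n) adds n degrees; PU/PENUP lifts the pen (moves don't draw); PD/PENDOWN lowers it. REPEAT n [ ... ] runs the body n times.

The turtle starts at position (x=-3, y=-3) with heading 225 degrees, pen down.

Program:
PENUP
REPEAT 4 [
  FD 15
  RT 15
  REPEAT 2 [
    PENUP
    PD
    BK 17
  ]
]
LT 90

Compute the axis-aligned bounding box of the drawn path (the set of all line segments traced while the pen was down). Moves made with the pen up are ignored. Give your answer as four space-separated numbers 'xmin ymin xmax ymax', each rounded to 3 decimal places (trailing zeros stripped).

Executing turtle program step by step:
Start: pos=(-3,-3), heading=225, pen down
PU: pen up
REPEAT 4 [
  -- iteration 1/4 --
  FD 15: (-3,-3) -> (-13.607,-13.607) [heading=225, move]
  RT 15: heading 225 -> 210
  REPEAT 2 [
    -- iteration 1/2 --
    PU: pen up
    PD: pen down
    BK 17: (-13.607,-13.607) -> (1.116,-5.107) [heading=210, draw]
    -- iteration 2/2 --
    PU: pen up
    PD: pen down
    BK 17: (1.116,-5.107) -> (15.838,3.393) [heading=210, draw]
  ]
  -- iteration 2/4 --
  FD 15: (15.838,3.393) -> (2.848,-4.107) [heading=210, draw]
  RT 15: heading 210 -> 195
  REPEAT 2 [
    -- iteration 1/2 --
    PU: pen up
    PD: pen down
    BK 17: (2.848,-4.107) -> (19.269,0.293) [heading=195, draw]
    -- iteration 2/2 --
    PU: pen up
    PD: pen down
    BK 17: (19.269,0.293) -> (35.689,4.693) [heading=195, draw]
  ]
  -- iteration 3/4 --
  FD 15: (35.689,4.693) -> (21.2,0.811) [heading=195, draw]
  RT 15: heading 195 -> 180
  REPEAT 2 [
    -- iteration 1/2 --
    PU: pen up
    PD: pen down
    BK 17: (21.2,0.811) -> (38.2,0.811) [heading=180, draw]
    -- iteration 2/2 --
    PU: pen up
    PD: pen down
    BK 17: (38.2,0.811) -> (55.2,0.811) [heading=180, draw]
  ]
  -- iteration 4/4 --
  FD 15: (55.2,0.811) -> (40.2,0.811) [heading=180, draw]
  RT 15: heading 180 -> 165
  REPEAT 2 [
    -- iteration 1/2 --
    PU: pen up
    PD: pen down
    BK 17: (40.2,0.811) -> (56.621,-3.589) [heading=165, draw]
    -- iteration 2/2 --
    PU: pen up
    PD: pen down
    BK 17: (56.621,-3.589) -> (73.042,-7.989) [heading=165, draw]
  ]
]
LT 90: heading 165 -> 255
Final: pos=(73.042,-7.989), heading=255, 11 segment(s) drawn

Segment endpoints: x in {-13.607, 1.116, 2.848, 15.838, 19.269, 21.2, 35.689, 38.2, 40.2, 55.2, 56.621, 73.042}, y in {-13.607, -7.989, -5.107, -4.107, -3.589, 0.293, 0.811, 0.811, 0.811, 0.811, 3.393, 4.693}
xmin=-13.607, ymin=-13.607, xmax=73.042, ymax=4.693

Answer: -13.607 -13.607 73.042 4.693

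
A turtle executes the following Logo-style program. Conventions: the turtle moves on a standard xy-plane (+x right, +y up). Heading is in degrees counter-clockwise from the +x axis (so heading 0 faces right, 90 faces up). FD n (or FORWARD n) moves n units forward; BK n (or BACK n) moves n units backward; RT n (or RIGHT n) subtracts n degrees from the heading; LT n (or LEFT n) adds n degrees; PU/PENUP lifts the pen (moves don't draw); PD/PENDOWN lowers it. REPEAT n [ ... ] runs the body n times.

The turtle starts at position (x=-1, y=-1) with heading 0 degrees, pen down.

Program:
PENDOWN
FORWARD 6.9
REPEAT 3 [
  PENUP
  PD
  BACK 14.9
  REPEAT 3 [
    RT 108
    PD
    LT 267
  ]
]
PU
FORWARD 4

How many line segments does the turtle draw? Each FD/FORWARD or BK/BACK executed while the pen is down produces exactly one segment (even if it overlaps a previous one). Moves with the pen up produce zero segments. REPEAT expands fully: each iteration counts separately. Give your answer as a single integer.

Executing turtle program step by step:
Start: pos=(-1,-1), heading=0, pen down
PD: pen down
FD 6.9: (-1,-1) -> (5.9,-1) [heading=0, draw]
REPEAT 3 [
  -- iteration 1/3 --
  PU: pen up
  PD: pen down
  BK 14.9: (5.9,-1) -> (-9,-1) [heading=0, draw]
  REPEAT 3 [
    -- iteration 1/3 --
    RT 108: heading 0 -> 252
    PD: pen down
    LT 267: heading 252 -> 159
    -- iteration 2/3 --
    RT 108: heading 159 -> 51
    PD: pen down
    LT 267: heading 51 -> 318
    -- iteration 3/3 --
    RT 108: heading 318 -> 210
    PD: pen down
    LT 267: heading 210 -> 117
  ]
  -- iteration 2/3 --
  PU: pen up
  PD: pen down
  BK 14.9: (-9,-1) -> (-2.236,-14.276) [heading=117, draw]
  REPEAT 3 [
    -- iteration 1/3 --
    RT 108: heading 117 -> 9
    PD: pen down
    LT 267: heading 9 -> 276
    -- iteration 2/3 --
    RT 108: heading 276 -> 168
    PD: pen down
    LT 267: heading 168 -> 75
    -- iteration 3/3 --
    RT 108: heading 75 -> 327
    PD: pen down
    LT 267: heading 327 -> 234
  ]
  -- iteration 3/3 --
  PU: pen up
  PD: pen down
  BK 14.9: (-2.236,-14.276) -> (6.522,-2.222) [heading=234, draw]
  REPEAT 3 [
    -- iteration 1/3 --
    RT 108: heading 234 -> 126
    PD: pen down
    LT 267: heading 126 -> 33
    -- iteration 2/3 --
    RT 108: heading 33 -> 285
    PD: pen down
    LT 267: heading 285 -> 192
    -- iteration 3/3 --
    RT 108: heading 192 -> 84
    PD: pen down
    LT 267: heading 84 -> 351
  ]
]
PU: pen up
FD 4: (6.522,-2.222) -> (10.473,-2.847) [heading=351, move]
Final: pos=(10.473,-2.847), heading=351, 4 segment(s) drawn
Segments drawn: 4

Answer: 4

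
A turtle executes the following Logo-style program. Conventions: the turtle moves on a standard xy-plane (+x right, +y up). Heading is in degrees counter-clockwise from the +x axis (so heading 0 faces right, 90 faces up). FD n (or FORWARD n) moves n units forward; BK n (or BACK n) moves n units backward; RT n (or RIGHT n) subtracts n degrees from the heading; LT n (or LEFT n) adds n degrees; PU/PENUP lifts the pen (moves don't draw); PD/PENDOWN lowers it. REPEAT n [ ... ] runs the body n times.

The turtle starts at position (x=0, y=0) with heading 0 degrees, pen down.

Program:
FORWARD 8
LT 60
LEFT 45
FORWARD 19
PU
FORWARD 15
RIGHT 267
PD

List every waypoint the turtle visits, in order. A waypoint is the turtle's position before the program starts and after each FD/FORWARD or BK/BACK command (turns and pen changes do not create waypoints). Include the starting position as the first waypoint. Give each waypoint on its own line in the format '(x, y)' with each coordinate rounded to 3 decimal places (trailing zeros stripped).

Executing turtle program step by step:
Start: pos=(0,0), heading=0, pen down
FD 8: (0,0) -> (8,0) [heading=0, draw]
LT 60: heading 0 -> 60
LT 45: heading 60 -> 105
FD 19: (8,0) -> (3.082,18.353) [heading=105, draw]
PU: pen up
FD 15: (3.082,18.353) -> (-0.8,32.841) [heading=105, move]
RT 267: heading 105 -> 198
PD: pen down
Final: pos=(-0.8,32.841), heading=198, 2 segment(s) drawn
Waypoints (4 total):
(0, 0)
(8, 0)
(3.082, 18.353)
(-0.8, 32.841)

Answer: (0, 0)
(8, 0)
(3.082, 18.353)
(-0.8, 32.841)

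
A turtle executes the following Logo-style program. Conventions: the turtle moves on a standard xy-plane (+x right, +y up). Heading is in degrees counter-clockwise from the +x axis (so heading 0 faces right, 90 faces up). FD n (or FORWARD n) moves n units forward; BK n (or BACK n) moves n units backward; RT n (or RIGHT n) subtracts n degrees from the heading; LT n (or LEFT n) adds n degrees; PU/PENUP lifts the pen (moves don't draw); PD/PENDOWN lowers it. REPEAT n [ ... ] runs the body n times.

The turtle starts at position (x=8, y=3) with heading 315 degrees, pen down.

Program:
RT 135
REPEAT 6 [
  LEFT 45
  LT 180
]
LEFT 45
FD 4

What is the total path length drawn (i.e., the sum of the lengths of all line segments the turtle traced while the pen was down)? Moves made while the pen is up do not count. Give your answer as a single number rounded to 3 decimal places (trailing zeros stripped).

Answer: 4

Derivation:
Executing turtle program step by step:
Start: pos=(8,3), heading=315, pen down
RT 135: heading 315 -> 180
REPEAT 6 [
  -- iteration 1/6 --
  LT 45: heading 180 -> 225
  LT 180: heading 225 -> 45
  -- iteration 2/6 --
  LT 45: heading 45 -> 90
  LT 180: heading 90 -> 270
  -- iteration 3/6 --
  LT 45: heading 270 -> 315
  LT 180: heading 315 -> 135
  -- iteration 4/6 --
  LT 45: heading 135 -> 180
  LT 180: heading 180 -> 0
  -- iteration 5/6 --
  LT 45: heading 0 -> 45
  LT 180: heading 45 -> 225
  -- iteration 6/6 --
  LT 45: heading 225 -> 270
  LT 180: heading 270 -> 90
]
LT 45: heading 90 -> 135
FD 4: (8,3) -> (5.172,5.828) [heading=135, draw]
Final: pos=(5.172,5.828), heading=135, 1 segment(s) drawn

Segment lengths:
  seg 1: (8,3) -> (5.172,5.828), length = 4
Total = 4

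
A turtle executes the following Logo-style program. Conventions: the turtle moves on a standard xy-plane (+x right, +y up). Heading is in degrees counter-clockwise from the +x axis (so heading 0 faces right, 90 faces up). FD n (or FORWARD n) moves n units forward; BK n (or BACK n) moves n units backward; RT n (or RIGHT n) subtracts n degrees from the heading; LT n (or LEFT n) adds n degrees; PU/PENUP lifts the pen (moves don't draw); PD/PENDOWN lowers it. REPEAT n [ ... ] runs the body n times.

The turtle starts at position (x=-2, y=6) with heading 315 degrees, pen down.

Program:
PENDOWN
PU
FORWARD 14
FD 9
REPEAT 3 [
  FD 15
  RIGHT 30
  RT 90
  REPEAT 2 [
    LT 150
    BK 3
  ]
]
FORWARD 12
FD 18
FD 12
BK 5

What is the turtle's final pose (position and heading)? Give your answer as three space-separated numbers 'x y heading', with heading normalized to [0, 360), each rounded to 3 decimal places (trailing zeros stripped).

Answer: -2.069 3.948 135

Derivation:
Executing turtle program step by step:
Start: pos=(-2,6), heading=315, pen down
PD: pen down
PU: pen up
FD 14: (-2,6) -> (7.899,-3.899) [heading=315, move]
FD 9: (7.899,-3.899) -> (14.263,-10.263) [heading=315, move]
REPEAT 3 [
  -- iteration 1/3 --
  FD 15: (14.263,-10.263) -> (24.87,-20.87) [heading=315, move]
  RT 30: heading 315 -> 285
  RT 90: heading 285 -> 195
  REPEAT 2 [
    -- iteration 1/2 --
    LT 150: heading 195 -> 345
    BK 3: (24.87,-20.87) -> (21.972,-20.094) [heading=345, move]
    -- iteration 2/2 --
    LT 150: heading 345 -> 135
    BK 3: (21.972,-20.094) -> (24.094,-22.215) [heading=135, move]
  ]
  -- iteration 2/3 --
  FD 15: (24.094,-22.215) -> (13.487,-11.608) [heading=135, move]
  RT 30: heading 135 -> 105
  RT 90: heading 105 -> 15
  REPEAT 2 [
    -- iteration 1/2 --
    LT 150: heading 15 -> 165
    BK 3: (13.487,-11.608) -> (16.385,-12.385) [heading=165, move]
    -- iteration 2/2 --
    LT 150: heading 165 -> 315
    BK 3: (16.385,-12.385) -> (14.263,-10.263) [heading=315, move]
  ]
  -- iteration 3/3 --
  FD 15: (14.263,-10.263) -> (24.87,-20.87) [heading=315, move]
  RT 30: heading 315 -> 285
  RT 90: heading 285 -> 195
  REPEAT 2 [
    -- iteration 1/2 --
    LT 150: heading 195 -> 345
    BK 3: (24.87,-20.87) -> (21.972,-20.094) [heading=345, move]
    -- iteration 2/2 --
    LT 150: heading 345 -> 135
    BK 3: (21.972,-20.094) -> (24.094,-22.215) [heading=135, move]
  ]
]
FD 12: (24.094,-22.215) -> (15.608,-13.73) [heading=135, move]
FD 18: (15.608,-13.73) -> (2.88,-1.002) [heading=135, move]
FD 12: (2.88,-1.002) -> (-5.605,7.484) [heading=135, move]
BK 5: (-5.605,7.484) -> (-2.069,3.948) [heading=135, move]
Final: pos=(-2.069,3.948), heading=135, 0 segment(s) drawn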